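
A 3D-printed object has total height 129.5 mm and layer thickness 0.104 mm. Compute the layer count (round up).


Layers = ceil(129.5/0.104) = 1246


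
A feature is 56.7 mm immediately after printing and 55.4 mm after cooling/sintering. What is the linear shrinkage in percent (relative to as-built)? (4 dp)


Shrinkage = ((56.7-55.4)/56.7)*100 = 2.2928 %


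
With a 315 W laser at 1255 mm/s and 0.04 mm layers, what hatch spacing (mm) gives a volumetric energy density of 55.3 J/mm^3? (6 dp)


h = 315 / (55.3*1255*0.04) = 0.11347 mm


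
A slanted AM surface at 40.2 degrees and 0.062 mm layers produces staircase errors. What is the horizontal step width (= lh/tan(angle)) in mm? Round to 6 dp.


step = 0.062 / tan(40.2) = 0.073367 mm


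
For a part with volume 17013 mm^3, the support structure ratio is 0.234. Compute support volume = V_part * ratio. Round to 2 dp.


V_support = 17013 * 0.234 = 3981.04 mm^3


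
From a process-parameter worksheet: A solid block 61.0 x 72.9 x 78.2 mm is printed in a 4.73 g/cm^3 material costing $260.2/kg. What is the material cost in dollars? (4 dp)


V = 61.0 * 72.9 * 78.2 = 347747.58 mm^3 = 347.74758 cm^3
Mass = 347.74758 * 4.73 / 1000 = 1.64484605 kg
Cost = 1.64484605 * 260.2 = 427.9889 $


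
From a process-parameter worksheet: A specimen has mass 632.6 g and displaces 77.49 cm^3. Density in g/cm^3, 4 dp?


rho = 632.6 / 77.49 = 8.1636 g/cm^3


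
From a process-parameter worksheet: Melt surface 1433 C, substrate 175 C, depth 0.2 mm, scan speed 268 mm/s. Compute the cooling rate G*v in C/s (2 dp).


G = (1433-175)/0.2 = 6290.0 C/mm
CR = 6290.0 * 268 = 1685720.0 C/s


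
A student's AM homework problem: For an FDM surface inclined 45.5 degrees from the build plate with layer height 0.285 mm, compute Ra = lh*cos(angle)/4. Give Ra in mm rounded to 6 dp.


Ra = 0.285 * cos(45.5) / 4 = 0.04994 mm


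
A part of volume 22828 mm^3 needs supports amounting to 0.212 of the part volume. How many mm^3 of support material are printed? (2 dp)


V_support = 22828 * 0.212 = 4839.54 mm^3


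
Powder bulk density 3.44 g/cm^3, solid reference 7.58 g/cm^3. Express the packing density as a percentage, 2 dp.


Packing = (3.44/7.58)*100 = 45.38 %


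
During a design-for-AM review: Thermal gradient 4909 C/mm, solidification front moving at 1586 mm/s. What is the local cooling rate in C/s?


CR = 4909 * 1586 = 7785674 C/s


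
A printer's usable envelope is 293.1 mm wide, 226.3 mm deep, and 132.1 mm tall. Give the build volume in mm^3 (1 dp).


V = 293.1 * 226.3 * 132.1 = 8761998.8 mm^3


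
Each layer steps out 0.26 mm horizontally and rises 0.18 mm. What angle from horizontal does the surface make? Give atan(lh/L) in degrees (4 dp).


angle = atan(0.18/0.26) = 34.6952 degrees


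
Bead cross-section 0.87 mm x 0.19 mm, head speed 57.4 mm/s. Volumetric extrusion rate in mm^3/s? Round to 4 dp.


Rate = 0.87 * 0.19 * 57.4 = 9.4882 mm^3/s


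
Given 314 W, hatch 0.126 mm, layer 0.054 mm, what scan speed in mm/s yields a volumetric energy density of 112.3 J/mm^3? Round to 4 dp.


v = 314 / (112.3*0.126*0.054) = 410.9468 mm/s


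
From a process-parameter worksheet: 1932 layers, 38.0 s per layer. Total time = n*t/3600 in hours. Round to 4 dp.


t = 1932 * 38.0 / 3600 = 20.3933 hrs


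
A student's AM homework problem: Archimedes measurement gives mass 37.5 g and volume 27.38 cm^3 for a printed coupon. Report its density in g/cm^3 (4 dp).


rho = 37.5 / 27.38 = 1.3696 g/cm^3


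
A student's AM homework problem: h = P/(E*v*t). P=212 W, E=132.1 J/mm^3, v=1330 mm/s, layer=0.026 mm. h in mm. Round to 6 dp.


h = 212 / (132.1*1330*0.026) = 0.04641 mm


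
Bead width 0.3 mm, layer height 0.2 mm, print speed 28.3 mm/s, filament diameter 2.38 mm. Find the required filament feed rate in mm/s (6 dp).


Q = 0.3 * 0.2 * 28.3 = 1.698 mm^3/s
A_fil = pi*(2.38/2)^2 = 4.44880936 mm^2
v_feed = 1.698 / 4.44880936 = 0.381675 mm/s


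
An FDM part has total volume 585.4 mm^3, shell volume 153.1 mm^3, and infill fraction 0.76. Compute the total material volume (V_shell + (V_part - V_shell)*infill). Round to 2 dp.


V_infill = (585.4 - 153.1) * 0.76 = 328.55
V_total = 153.1 + 328.55 = 481.65 mm^3


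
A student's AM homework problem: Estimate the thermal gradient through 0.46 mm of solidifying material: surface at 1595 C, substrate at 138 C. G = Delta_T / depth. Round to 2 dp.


G = (1595-138)/0.46 = 3167.39 C/mm


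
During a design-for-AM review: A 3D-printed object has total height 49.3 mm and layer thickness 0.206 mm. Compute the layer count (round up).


Layers = ceil(49.3/0.206) = 240


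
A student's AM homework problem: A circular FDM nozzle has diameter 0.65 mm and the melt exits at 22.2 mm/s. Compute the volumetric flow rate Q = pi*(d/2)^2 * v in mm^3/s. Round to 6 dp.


A = pi*(0.65/2)^2 = 0.33183072 mm^2
Q = 0.33183072 * 22.2 = 7.366642 mm^3/s


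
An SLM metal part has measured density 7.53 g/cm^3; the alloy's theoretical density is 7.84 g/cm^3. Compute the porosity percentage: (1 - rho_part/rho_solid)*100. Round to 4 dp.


Porosity = (1-7.53/7.84)*100 = 3.9541 %


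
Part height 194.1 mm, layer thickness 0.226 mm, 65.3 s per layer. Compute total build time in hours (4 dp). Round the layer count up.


Layers = ceil(194.1/0.226) = 859
t = 859 * 65.3 / 3600 = 15.5813 hrs


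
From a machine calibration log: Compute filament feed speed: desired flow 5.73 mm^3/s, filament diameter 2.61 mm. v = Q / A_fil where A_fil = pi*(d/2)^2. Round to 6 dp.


A = pi*(2.61/2)^2 = 5.350211
v = 5.73 / 5.350211 = 1.070986 mm/s


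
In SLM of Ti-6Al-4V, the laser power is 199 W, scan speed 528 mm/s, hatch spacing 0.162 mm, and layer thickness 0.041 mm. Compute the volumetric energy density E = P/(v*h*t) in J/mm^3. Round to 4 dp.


E = 199 / (528*0.162*0.041) = 56.744 J/mm^3


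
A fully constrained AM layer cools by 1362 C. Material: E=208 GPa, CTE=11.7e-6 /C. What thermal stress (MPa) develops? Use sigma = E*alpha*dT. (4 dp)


sigma = 208*1000 * 11.7e-6 * 1362 = 3314.5632 MPa


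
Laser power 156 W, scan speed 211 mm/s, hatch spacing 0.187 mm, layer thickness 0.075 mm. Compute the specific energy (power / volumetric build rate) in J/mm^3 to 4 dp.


Build rate = 211 * 0.187 * 0.075 = 2.959275 mm^3/s
SE = 156 / 2.959275 = 52.7156 J/mm^3


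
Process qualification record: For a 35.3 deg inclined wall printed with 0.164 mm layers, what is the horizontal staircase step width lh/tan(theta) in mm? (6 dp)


step = 0.164 / tan(35.3) = 0.231626 mm


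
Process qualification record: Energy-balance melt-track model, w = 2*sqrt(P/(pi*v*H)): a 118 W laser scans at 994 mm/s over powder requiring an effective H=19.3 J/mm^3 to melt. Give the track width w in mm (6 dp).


w = 2*sqrt(118/(pi*994*19.3)) = 0.088496 mm


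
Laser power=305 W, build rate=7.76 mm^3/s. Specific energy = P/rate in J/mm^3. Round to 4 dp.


SE = 305 / 7.76 = 39.3041 J/mm^3


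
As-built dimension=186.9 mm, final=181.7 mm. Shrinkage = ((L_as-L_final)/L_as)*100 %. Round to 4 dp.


Shrinkage = ((186.9-181.7)/186.9)*100 = 2.7822 %


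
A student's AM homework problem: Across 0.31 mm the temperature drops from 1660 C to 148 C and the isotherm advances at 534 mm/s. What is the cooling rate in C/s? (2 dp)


G = (1660-148)/0.31 = 4877.41935484 C/mm
CR = 4877.41935484 * 534 = 2604541.94 C/s


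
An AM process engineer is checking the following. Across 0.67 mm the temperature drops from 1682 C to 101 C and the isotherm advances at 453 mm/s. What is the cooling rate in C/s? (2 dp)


G = (1682-101)/0.67 = 2359.70149254 C/mm
CR = 2359.70149254 * 453 = 1068944.78 C/s


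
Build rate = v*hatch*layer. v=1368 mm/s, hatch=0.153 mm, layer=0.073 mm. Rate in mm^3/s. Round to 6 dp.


Rate = 1368 * 0.153 * 0.073 = 15.279192 mm^3/s


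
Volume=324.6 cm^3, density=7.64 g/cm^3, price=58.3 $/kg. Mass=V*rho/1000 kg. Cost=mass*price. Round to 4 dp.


Mass = 324.6*7.64/1000 = 2.479944 kg
Cost = 2.479944 * 58.3 = 144.5807 $


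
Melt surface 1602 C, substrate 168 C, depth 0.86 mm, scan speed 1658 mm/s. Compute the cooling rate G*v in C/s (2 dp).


G = (1602-168)/0.86 = 1667.44186047 C/mm
CR = 1667.44186047 * 1658 = 2764618.6 C/s


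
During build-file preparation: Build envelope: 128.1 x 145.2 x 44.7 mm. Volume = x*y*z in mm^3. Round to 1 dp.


V = 128.1 * 145.2 * 44.7 = 831425.4 mm^3


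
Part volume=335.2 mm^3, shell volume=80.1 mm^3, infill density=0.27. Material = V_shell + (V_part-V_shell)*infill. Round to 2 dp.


V_infill = (335.2 - 80.1) * 0.27 = 68.88
V_total = 80.1 + 68.88 = 148.98 mm^3


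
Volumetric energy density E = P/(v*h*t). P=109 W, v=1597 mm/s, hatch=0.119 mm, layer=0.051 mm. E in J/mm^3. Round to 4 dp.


E = 109 / (1597*0.119*0.051) = 11.2462 J/mm^3


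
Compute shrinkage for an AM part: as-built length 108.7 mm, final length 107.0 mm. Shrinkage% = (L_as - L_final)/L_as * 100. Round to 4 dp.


Shrinkage = ((108.7-107.0)/108.7)*100 = 1.5639 %


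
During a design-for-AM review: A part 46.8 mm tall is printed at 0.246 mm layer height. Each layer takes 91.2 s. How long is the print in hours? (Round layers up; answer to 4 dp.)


Layers = ceil(46.8/0.246) = 191
t = 191 * 91.2 / 3600 = 4.8387 hrs


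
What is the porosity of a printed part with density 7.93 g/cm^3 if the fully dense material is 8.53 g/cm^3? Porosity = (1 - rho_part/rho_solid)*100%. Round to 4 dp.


Porosity = (1-7.93/8.53)*100 = 7.034 %


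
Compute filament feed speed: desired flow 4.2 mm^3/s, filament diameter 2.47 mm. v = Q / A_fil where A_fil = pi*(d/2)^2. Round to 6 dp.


A = pi*(2.47/2)^2 = 4.791636
v = 4.2 / 4.791636 = 0.876527 mm/s


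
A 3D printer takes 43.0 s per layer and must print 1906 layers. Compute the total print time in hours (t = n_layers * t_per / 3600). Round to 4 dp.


t = 1906 * 43.0 / 3600 = 22.7661 hrs


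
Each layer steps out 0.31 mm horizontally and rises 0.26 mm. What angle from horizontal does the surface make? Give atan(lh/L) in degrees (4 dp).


angle = atan(0.26/0.31) = 39.9869 degrees


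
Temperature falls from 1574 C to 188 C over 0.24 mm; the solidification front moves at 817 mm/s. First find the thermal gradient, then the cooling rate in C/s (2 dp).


G = (1574-188)/0.24 = 5775.0 C/mm
CR = 5775.0 * 817 = 4718175.0 C/s


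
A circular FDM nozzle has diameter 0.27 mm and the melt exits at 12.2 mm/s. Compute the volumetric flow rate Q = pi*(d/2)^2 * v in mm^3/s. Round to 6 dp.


A = pi*(0.27/2)^2 = 0.05725553 mm^2
Q = 0.05725553 * 12.2 = 0.698517 mm^3/s


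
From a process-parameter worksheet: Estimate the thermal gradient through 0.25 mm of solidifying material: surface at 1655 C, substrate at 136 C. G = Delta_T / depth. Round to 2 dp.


G = (1655-136)/0.25 = 6076.0 C/mm


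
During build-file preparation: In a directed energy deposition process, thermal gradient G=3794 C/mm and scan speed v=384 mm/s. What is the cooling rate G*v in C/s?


CR = 3794 * 384 = 1456896 C/s


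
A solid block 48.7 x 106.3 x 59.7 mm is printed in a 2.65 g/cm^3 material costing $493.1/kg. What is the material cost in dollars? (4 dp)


V = 48.7 * 106.3 * 59.7 = 309055.557 mm^3 = 309.055557 cm^3
Mass = 309.055557 * 2.65 / 1000 = 0.81899723 kg
Cost = 0.81899723 * 493.1 = 403.8475 $


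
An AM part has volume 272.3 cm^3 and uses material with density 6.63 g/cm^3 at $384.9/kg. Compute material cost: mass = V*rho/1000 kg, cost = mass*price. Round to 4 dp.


Mass = 272.3*6.63/1000 = 1.805349 kg
Cost = 1.805349 * 384.9 = 694.8788 $


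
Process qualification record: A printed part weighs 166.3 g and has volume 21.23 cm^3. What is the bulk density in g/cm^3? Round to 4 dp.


rho = 166.3 / 21.23 = 7.8333 g/cm^3


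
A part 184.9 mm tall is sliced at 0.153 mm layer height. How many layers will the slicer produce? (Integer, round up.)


Layers = ceil(184.9/0.153) = 1209


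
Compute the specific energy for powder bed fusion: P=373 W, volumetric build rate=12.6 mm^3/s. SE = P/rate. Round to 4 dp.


SE = 373 / 12.6 = 29.6032 J/mm^3


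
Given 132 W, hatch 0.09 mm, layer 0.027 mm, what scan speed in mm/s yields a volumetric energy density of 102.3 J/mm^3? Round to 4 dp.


v = 132 / (102.3*0.09*0.027) = 530.9969 mm/s


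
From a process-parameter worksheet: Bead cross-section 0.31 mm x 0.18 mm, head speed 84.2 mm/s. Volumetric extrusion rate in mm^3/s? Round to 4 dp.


Rate = 0.31 * 0.18 * 84.2 = 4.6984 mm^3/s


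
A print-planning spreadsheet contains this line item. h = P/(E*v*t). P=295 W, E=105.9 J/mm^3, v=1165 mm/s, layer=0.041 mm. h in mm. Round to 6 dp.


h = 295 / (105.9*1165*0.041) = 0.05832 mm


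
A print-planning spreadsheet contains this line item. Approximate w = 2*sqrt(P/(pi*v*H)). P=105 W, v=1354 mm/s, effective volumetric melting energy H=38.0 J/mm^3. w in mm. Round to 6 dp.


w = 2*sqrt(105/(pi*1354*38.0)) = 0.050974 mm


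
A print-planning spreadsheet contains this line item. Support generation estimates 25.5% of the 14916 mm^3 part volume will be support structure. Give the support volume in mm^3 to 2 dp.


V_support = 14916 * 0.255 = 3803.58 mm^3


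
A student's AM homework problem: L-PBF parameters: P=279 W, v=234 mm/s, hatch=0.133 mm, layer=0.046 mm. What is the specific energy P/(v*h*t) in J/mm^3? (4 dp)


Build rate = 234 * 0.133 * 0.046 = 1.431612 mm^3/s
SE = 279 / 1.431612 = 194.8852 J/mm^3


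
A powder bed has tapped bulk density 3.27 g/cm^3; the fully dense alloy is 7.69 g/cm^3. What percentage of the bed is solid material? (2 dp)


Packing = (3.27/7.69)*100 = 42.52 %


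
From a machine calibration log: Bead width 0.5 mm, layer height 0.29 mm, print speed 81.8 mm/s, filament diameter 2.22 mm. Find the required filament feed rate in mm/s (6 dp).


Q = 0.5 * 0.29 * 81.8 = 11.861 mm^3/s
A_fil = pi*(2.22/2)^2 = 3.87075631 mm^2
v_feed = 11.861 / 3.87075631 = 3.064259 mm/s


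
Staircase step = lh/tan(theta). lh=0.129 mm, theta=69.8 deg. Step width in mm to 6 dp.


step = 0.129 / tan(69.8) = 0.047463 mm


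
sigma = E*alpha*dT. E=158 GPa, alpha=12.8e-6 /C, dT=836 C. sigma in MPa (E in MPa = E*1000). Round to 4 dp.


sigma = 158*1000 * 12.8e-6 * 836 = 1690.7264 MPa


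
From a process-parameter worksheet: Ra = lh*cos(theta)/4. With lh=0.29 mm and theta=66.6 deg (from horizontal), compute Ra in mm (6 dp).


Ra = 0.29 * cos(66.6) / 4 = 0.028793 mm


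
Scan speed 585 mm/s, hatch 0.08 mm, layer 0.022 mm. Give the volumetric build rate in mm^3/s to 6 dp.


Rate = 585 * 0.08 * 0.022 = 1.0296 mm^3/s


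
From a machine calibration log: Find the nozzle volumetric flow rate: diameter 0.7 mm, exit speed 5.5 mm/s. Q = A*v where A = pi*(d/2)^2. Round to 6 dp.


A = pi*(0.7/2)^2 = 0.3848451 mm^2
Q = 0.3848451 * 5.5 = 2.116648 mm^3/s


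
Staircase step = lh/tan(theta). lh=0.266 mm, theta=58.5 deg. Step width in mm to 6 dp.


step = 0.266 / tan(58.5) = 0.163005 mm


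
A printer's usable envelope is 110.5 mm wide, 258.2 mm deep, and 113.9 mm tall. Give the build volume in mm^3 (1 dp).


V = 110.5 * 258.2 * 113.9 = 3249692.3 mm^3


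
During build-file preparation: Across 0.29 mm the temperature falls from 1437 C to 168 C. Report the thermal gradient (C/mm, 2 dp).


G = (1437-168)/0.29 = 4375.86 C/mm


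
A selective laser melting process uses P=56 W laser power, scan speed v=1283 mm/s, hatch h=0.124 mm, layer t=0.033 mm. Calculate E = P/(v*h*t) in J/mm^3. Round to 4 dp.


E = 56 / (1283*0.124*0.033) = 10.6666 J/mm^3


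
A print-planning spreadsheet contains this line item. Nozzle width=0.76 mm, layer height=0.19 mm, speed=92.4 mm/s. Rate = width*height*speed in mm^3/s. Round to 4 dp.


Rate = 0.76 * 0.19 * 92.4 = 13.3426 mm^3/s


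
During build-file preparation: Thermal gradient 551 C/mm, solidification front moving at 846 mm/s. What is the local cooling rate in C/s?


CR = 551 * 846 = 466146 C/s


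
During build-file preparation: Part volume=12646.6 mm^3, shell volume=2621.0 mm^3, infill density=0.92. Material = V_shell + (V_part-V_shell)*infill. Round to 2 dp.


V_infill = (12646.6 - 2621.0) * 0.92 = 9223.55
V_total = 2621.0 + 9223.55 = 11844.55 mm^3


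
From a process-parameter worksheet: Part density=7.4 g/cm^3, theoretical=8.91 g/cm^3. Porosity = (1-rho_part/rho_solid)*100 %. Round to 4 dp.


Porosity = (1-7.4/8.91)*100 = 16.9473 %


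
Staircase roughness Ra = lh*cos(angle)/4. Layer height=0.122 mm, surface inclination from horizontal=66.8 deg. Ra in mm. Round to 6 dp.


Ra = 0.122 * cos(66.8) / 4 = 0.012015 mm


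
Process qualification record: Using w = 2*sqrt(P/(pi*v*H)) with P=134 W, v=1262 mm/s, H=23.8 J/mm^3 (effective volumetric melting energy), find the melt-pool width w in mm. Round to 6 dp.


w = 2*sqrt(134/(pi*1262*23.8)) = 0.075368 mm


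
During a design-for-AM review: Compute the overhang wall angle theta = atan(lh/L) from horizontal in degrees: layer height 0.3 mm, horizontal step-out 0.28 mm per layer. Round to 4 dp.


angle = atan(0.3/0.28) = 46.9749 degrees


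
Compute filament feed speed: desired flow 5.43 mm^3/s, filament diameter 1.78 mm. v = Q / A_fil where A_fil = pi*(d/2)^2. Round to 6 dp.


A = pi*(1.78/2)^2 = 2.488456
v = 5.43 / 2.488456 = 2.182076 mm/s


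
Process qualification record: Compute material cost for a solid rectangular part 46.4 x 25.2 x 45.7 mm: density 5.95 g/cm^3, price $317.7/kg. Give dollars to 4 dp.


V = 46.4 * 25.2 * 45.7 = 53436.096 mm^3 = 53.436096 cm^3
Mass = 53.436096 * 5.95 / 1000 = 0.31794477 kg
Cost = 0.31794477 * 317.7 = 101.0111 $


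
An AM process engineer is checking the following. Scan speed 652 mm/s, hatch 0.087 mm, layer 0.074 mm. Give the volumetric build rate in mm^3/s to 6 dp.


Rate = 652 * 0.087 * 0.074 = 4.197576 mm^3/s


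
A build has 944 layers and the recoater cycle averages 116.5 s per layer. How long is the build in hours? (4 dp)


t = 944 * 116.5 / 3600 = 30.5489 hrs


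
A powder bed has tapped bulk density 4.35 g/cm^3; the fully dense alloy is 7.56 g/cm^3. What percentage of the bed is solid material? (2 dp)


Packing = (4.35/7.56)*100 = 57.54 %


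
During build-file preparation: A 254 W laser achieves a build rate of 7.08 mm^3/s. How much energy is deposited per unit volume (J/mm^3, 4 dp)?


SE = 254 / 7.08 = 35.8757 J/mm^3


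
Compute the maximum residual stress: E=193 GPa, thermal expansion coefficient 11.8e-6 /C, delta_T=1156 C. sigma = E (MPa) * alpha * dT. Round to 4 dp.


sigma = 193*1000 * 11.8e-6 * 1156 = 2632.6744 MPa


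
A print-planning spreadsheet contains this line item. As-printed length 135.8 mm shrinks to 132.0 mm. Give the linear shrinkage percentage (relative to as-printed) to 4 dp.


Shrinkage = ((135.8-132.0)/135.8)*100 = 2.7982 %


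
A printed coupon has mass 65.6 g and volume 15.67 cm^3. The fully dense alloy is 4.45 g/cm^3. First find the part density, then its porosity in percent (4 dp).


rho_part = 65.6 / 15.67 = 4.18634333 g/cm^3
Porosity = (1 - 4.18634333/4.45)*100 = 5.9249 %


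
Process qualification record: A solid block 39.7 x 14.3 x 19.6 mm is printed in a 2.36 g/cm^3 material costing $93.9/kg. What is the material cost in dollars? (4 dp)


V = 39.7 * 14.3 * 19.6 = 11127.116 mm^3 = 11.127116 cm^3
Mass = 11.127116 * 2.36 / 1000 = 0.02625999 kg
Cost = 0.02625999 * 93.9 = 2.4658 $


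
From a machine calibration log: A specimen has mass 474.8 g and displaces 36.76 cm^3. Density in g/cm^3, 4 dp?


rho = 474.8 / 36.76 = 12.9162 g/cm^3


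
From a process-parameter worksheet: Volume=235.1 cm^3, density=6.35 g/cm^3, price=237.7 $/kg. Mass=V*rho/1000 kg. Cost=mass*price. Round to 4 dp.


Mass = 235.1*6.35/1000 = 1.492885 kg
Cost = 1.492885 * 237.7 = 354.8588 $


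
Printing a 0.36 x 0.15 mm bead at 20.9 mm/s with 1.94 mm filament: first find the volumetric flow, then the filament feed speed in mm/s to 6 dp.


Q = 0.36 * 0.15 * 20.9 = 1.1286 mm^3/s
A_fil = pi*(1.94/2)^2 = 2.95592453 mm^2
v_feed = 1.1286 / 2.95592453 = 0.381809 mm/s


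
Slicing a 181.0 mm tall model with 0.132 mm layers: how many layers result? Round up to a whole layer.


Layers = ceil(181.0/0.132) = 1372


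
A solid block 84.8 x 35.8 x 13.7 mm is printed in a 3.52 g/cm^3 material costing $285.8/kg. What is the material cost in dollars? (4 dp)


V = 84.8 * 35.8 * 13.7 = 41591.008 mm^3 = 41.591008 cm^3
Mass = 41.591008 * 3.52 / 1000 = 0.14640035 kg
Cost = 0.14640035 * 285.8 = 41.8412 $


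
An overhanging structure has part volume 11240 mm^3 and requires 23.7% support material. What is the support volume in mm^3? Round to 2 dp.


V_support = 11240 * 0.237 = 2663.88 mm^3


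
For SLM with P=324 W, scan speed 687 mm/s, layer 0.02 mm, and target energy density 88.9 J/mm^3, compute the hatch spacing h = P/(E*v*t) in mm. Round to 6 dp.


h = 324 / (88.9*687*0.02) = 0.265251 mm


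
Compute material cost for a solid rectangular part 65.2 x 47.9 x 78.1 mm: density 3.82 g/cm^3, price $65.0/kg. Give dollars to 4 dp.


V = 65.2 * 47.9 * 78.1 = 243912.548 mm^3 = 243.912548 cm^3
Mass = 243.912548 * 3.82 / 1000 = 0.93174593 kg
Cost = 0.93174593 * 65.0 = 60.5635 $


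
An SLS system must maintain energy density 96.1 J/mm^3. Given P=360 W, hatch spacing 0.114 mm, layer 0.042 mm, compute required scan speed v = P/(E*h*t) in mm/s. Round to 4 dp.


v = 360 / (96.1*0.114*0.042) = 782.393 mm/s


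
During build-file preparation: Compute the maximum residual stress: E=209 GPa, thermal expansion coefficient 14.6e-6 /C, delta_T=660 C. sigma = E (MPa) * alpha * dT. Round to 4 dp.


sigma = 209*1000 * 14.6e-6 * 660 = 2013.924 MPa


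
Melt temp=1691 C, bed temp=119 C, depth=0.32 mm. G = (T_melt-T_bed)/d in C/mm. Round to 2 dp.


G = (1691-119)/0.32 = 4912.5 C/mm


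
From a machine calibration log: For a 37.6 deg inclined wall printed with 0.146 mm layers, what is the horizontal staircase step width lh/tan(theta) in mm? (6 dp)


step = 0.146 / tan(37.6) = 0.189585 mm


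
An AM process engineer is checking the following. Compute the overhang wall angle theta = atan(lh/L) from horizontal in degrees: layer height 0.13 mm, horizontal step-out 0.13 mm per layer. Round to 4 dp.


angle = atan(0.13/0.13) = 45.0 degrees


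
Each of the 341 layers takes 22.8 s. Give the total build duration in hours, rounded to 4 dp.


t = 341 * 22.8 / 3600 = 2.1597 hrs


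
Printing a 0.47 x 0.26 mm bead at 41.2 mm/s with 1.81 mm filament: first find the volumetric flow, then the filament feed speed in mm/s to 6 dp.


Q = 0.47 * 0.26 * 41.2 = 5.03464 mm^3/s
A_fil = pi*(1.81/2)^2 = 2.57304292 mm^2
v_feed = 5.03464 / 2.57304292 = 1.956687 mm/s


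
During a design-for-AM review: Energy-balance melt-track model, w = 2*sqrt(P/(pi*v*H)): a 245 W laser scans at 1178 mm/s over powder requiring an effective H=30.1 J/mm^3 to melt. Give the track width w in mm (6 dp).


w = 2*sqrt(245/(pi*1178*30.1)) = 0.093796 mm


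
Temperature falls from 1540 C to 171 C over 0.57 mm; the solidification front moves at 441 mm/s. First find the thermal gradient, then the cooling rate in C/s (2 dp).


G = (1540-171)/0.57 = 2401.75438596 C/mm
CR = 2401.75438596 * 441 = 1059173.68 C/s


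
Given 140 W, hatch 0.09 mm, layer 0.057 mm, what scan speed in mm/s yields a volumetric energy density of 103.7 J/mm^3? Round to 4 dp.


v = 140 / (103.7*0.09*0.057) = 263.1673 mm/s


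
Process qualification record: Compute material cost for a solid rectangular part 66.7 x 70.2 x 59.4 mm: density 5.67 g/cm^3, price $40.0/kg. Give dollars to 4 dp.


V = 66.7 * 70.2 * 59.4 = 278130.996 mm^3 = 278.130996 cm^3
Mass = 278.130996 * 5.67 / 1000 = 1.57700275 kg
Cost = 1.57700275 * 40.0 = 63.0801 $


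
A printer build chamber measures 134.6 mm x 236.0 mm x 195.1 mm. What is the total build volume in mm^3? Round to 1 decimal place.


V = 134.6 * 236.0 * 195.1 = 6197468.6 mm^3


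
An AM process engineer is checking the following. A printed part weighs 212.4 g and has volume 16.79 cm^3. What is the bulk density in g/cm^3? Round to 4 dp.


rho = 212.4 / 16.79 = 12.6504 g/cm^3


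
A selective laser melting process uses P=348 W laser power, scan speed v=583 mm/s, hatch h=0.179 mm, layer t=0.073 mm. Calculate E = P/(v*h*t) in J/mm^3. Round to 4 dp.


E = 348 / (583*0.179*0.073) = 45.6809 J/mm^3


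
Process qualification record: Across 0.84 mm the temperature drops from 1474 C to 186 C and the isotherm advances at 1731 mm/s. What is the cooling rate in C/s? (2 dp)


G = (1474-186)/0.84 = 1533.33333333 C/mm
CR = 1533.33333333 * 1731 = 2654200.0 C/s


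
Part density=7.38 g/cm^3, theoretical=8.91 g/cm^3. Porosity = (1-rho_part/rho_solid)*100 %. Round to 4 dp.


Porosity = (1-7.38/8.91)*100 = 17.1717 %


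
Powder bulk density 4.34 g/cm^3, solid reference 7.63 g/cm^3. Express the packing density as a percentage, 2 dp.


Packing = (4.34/7.63)*100 = 56.88 %


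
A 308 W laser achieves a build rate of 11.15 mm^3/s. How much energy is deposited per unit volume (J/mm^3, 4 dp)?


SE = 308 / 11.15 = 27.6233 J/mm^3


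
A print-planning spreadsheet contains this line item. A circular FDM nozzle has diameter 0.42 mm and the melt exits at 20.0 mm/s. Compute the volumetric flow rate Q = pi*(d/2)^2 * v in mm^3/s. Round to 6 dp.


A = pi*(0.42/2)^2 = 0.13854424 mm^2
Q = 0.13854424 * 20.0 = 2.770885 mm^3/s


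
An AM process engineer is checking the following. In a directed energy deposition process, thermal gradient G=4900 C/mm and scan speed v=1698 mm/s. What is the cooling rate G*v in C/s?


CR = 4900 * 1698 = 8320200 C/s


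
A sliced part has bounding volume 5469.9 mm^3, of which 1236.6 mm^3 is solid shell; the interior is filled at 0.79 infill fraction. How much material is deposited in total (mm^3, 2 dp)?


V_infill = (5469.9 - 1236.6) * 0.79 = 3344.31
V_total = 1236.6 + 3344.31 = 4580.91 mm^3


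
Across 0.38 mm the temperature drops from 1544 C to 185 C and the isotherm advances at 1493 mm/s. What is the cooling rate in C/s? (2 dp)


G = (1544-185)/0.38 = 3576.31578947 C/mm
CR = 3576.31578947 * 1493 = 5339439.47 C/s


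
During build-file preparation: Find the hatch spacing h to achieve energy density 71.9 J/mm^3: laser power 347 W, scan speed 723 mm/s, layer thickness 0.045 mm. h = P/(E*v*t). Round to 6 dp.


h = 347 / (71.9*723*0.045) = 0.148337 mm


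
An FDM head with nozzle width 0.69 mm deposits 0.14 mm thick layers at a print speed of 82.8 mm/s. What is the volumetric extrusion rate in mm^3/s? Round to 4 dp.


Rate = 0.69 * 0.14 * 82.8 = 7.9985 mm^3/s


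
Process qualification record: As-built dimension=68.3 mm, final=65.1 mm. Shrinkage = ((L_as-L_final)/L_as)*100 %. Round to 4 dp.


Shrinkage = ((68.3-65.1)/68.3)*100 = 4.6852 %


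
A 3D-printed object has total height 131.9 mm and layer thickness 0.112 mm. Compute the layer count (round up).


Layers = ceil(131.9/0.112) = 1178


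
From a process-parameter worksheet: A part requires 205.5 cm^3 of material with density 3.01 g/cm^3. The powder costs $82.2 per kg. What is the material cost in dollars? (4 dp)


Mass = 205.5*3.01/1000 = 0.618555 kg
Cost = 0.618555 * 82.2 = 50.8452 $


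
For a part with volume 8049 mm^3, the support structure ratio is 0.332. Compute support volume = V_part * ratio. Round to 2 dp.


V_support = 8049 * 0.332 = 2672.27 mm^3


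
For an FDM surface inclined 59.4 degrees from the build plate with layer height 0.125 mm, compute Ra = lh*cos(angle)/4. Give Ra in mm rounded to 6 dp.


Ra = 0.125 * cos(59.4) / 4 = 0.015908 mm


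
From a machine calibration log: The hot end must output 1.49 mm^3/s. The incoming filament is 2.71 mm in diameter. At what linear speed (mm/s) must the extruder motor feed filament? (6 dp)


A = pi*(2.71/2)^2 = 5.768043
v = 1.49 / 5.768043 = 0.25832 mm/s


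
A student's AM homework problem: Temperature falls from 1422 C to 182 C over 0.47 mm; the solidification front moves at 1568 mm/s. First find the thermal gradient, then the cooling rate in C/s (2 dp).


G = (1422-182)/0.47 = 2638.29787234 C/mm
CR = 2638.29787234 * 1568 = 4136851.06 C/s


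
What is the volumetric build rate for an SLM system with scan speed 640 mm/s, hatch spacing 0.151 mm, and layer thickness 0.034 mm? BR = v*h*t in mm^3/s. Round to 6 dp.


Rate = 640 * 0.151 * 0.034 = 3.28576 mm^3/s


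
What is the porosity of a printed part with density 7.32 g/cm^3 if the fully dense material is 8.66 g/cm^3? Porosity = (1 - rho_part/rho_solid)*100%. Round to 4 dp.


Porosity = (1-7.32/8.66)*100 = 15.4734 %


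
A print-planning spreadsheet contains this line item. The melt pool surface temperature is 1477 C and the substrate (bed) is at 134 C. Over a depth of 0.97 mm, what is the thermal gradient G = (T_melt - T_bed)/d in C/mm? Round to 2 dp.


G = (1477-134)/0.97 = 1384.54 C/mm


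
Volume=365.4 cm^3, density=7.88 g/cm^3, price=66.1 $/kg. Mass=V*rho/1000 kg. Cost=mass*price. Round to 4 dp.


Mass = 365.4*7.88/1000 = 2.879352 kg
Cost = 2.879352 * 66.1 = 190.3252 $


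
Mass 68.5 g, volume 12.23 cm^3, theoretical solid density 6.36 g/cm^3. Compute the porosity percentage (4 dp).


rho_part = 68.5 / 12.23 = 5.60098119 g/cm^3
Porosity = (1 - 5.60098119/6.36)*100 = 11.9343 %


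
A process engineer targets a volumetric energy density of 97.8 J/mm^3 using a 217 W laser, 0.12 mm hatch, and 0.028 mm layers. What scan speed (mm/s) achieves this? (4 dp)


v = 217 / (97.8*0.12*0.028) = 660.3613 mm/s


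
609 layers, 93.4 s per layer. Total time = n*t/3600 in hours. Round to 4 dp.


t = 609 * 93.4 / 3600 = 15.8002 hrs


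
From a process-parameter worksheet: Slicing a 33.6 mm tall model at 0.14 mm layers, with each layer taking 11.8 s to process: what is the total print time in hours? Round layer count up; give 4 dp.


Layers = ceil(33.6/0.14) = 240
t = 240 * 11.8 / 3600 = 0.7867 hrs


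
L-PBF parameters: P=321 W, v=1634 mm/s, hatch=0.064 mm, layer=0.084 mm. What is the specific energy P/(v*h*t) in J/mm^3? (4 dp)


Build rate = 1634 * 0.064 * 0.084 = 8.784384 mm^3/s
SE = 321 / 8.784384 = 36.5421 J/mm^3


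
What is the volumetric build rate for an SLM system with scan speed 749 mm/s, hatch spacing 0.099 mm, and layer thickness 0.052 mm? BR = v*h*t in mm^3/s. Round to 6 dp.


Rate = 749 * 0.099 * 0.052 = 3.855852 mm^3/s


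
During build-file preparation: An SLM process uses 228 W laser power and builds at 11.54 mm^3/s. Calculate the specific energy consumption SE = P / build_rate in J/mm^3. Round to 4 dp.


SE = 228 / 11.54 = 19.7574 J/mm^3


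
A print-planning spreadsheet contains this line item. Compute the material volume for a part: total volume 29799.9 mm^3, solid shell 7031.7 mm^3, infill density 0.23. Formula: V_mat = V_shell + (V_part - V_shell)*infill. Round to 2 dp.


V_infill = (29799.9 - 7031.7) * 0.23 = 5236.69
V_total = 7031.7 + 5236.69 = 12268.39 mm^3


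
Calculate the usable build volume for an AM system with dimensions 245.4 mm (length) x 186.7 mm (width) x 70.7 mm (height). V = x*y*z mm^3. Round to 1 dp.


V = 245.4 * 186.7 * 70.7 = 3239203.9 mm^3


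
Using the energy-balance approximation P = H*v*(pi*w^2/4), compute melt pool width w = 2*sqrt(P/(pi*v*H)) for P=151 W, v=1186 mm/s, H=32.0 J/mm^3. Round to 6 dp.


w = 2*sqrt(151/(pi*1186*32.0)) = 0.071175 mm


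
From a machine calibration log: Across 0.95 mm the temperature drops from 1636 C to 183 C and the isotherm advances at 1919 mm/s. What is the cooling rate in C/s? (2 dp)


G = (1636-183)/0.95 = 1529.47368421 C/mm
CR = 1529.47368421 * 1919 = 2935060.0 C/s


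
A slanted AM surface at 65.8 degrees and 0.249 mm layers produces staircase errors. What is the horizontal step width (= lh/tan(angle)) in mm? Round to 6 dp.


step = 0.249 / tan(65.8) = 0.111905 mm


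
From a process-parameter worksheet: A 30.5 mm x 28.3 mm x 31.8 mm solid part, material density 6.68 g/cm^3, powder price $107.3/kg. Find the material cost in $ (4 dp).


V = 30.5 * 28.3 * 31.8 = 27448.17 mm^3 = 27.44817 cm^3
Mass = 27.44817 * 6.68 / 1000 = 0.18335378 kg
Cost = 0.18335378 * 107.3 = 19.6739 $


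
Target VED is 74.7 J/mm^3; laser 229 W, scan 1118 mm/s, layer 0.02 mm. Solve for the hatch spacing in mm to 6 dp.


h = 229 / (74.7*1118*0.02) = 0.137102 mm


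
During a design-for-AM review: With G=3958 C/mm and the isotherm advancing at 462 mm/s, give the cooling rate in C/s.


CR = 3958 * 462 = 1828596 C/s


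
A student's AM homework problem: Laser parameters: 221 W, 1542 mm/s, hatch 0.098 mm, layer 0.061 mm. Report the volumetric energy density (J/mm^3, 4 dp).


E = 221 / (1542*0.098*0.061) = 23.9746 J/mm^3


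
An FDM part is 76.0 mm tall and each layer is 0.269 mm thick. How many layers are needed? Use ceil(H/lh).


Layers = ceil(76.0/0.269) = 283


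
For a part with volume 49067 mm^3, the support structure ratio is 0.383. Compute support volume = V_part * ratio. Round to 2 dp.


V_support = 49067 * 0.383 = 18792.66 mm^3


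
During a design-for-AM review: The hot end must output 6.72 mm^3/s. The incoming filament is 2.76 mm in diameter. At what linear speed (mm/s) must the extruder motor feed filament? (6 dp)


A = pi*(2.76/2)^2 = 5.982849
v = 6.72 / 5.982849 = 1.123211 mm/s


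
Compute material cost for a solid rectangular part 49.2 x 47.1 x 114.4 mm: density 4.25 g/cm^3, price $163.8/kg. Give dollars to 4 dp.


V = 49.2 * 47.1 * 114.4 = 265101.408 mm^3 = 265.101408 cm^3
Mass = 265.101408 * 4.25 / 1000 = 1.12668098 kg
Cost = 1.12668098 * 163.8 = 184.5503 $


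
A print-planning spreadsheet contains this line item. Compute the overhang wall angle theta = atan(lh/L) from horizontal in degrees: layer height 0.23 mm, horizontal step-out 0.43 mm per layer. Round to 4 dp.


angle = atan(0.23/0.43) = 28.1416 degrees


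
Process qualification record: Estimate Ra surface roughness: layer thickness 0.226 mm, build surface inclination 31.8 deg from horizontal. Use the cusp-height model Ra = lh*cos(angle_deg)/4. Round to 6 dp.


Ra = 0.226 * cos(31.8) / 4 = 0.048019 mm


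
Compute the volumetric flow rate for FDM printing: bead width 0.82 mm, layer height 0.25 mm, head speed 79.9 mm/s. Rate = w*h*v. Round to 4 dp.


Rate = 0.82 * 0.25 * 79.9 = 16.3795 mm^3/s


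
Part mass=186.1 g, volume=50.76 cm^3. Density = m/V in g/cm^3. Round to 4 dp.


rho = 186.1 / 50.76 = 3.6663 g/cm^3


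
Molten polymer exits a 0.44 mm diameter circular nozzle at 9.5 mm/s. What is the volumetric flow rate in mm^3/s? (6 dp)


A = pi*(0.44/2)^2 = 0.15205308 mm^2
Q = 0.15205308 * 9.5 = 1.444504 mm^3/s


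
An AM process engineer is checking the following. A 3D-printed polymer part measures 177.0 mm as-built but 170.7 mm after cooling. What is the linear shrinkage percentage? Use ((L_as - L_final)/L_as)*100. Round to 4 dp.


Shrinkage = ((177.0-170.7)/177.0)*100 = 3.5593 %


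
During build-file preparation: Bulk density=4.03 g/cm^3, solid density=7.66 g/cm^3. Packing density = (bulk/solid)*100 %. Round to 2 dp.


Packing = (4.03/7.66)*100 = 52.61 %


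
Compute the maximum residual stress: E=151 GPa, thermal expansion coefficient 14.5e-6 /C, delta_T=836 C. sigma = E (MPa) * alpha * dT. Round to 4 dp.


sigma = 151*1000 * 14.5e-6 * 836 = 1830.422 MPa


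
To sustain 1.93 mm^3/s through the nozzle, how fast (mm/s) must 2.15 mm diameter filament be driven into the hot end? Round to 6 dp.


A = pi*(2.15/2)^2 = 3.630503
v = 1.93 / 3.630503 = 0.531607 mm/s


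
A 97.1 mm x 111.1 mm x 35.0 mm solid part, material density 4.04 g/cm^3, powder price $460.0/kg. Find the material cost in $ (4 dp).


V = 97.1 * 111.1 * 35.0 = 377573.35 mm^3 = 377.57335 cm^3
Mass = 377.57335 * 4.04 / 1000 = 1.52539633 kg
Cost = 1.52539633 * 460.0 = 701.6823 $


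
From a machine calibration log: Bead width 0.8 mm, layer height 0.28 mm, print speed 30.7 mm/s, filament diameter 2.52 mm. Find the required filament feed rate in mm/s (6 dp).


Q = 0.8 * 0.28 * 30.7 = 6.8768 mm^3/s
A_fil = pi*(2.52/2)^2 = 4.9875925 mm^2
v_feed = 6.8768 / 4.9875925 = 1.378781 mm/s


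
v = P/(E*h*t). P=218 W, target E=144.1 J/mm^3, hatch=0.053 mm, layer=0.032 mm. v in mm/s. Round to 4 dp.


v = 218 / (144.1*0.053*0.032) = 892.0037 mm/s


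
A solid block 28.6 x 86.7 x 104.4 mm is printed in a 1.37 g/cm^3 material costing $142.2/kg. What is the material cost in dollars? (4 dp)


V = 28.6 * 86.7 * 104.4 = 258872.328 mm^3 = 258.872328 cm^3
Mass = 258.872328 * 1.37 / 1000 = 0.35465509 kg
Cost = 0.35465509 * 142.2 = 50.432 $


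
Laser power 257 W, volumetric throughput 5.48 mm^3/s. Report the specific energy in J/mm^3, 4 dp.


SE = 257 / 5.48 = 46.8978 J/mm^3


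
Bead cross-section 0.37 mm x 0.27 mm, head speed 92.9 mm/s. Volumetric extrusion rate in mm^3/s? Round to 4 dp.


Rate = 0.37 * 0.27 * 92.9 = 9.2807 mm^3/s


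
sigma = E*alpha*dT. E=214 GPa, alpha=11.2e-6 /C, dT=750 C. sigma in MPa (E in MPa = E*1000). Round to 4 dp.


sigma = 214*1000 * 11.2e-6 * 750 = 1797.6 MPa


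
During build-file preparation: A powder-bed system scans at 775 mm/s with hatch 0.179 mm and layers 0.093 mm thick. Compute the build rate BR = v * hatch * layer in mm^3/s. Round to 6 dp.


Rate = 775 * 0.179 * 0.093 = 12.901425 mm^3/s


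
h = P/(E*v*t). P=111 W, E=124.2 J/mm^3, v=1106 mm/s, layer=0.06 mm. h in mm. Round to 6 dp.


h = 111 / (124.2*1106*0.06) = 0.013468 mm


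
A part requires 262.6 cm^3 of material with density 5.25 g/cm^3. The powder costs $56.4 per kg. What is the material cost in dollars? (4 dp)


Mass = 262.6*5.25/1000 = 1.37865 kg
Cost = 1.37865 * 56.4 = 77.7559 $


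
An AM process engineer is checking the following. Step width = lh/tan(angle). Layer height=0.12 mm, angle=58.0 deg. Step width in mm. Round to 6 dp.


step = 0.12 / tan(58.0) = 0.074984 mm


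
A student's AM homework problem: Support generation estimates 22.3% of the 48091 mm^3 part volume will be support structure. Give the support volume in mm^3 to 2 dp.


V_support = 48091 * 0.223 = 10724.29 mm^3


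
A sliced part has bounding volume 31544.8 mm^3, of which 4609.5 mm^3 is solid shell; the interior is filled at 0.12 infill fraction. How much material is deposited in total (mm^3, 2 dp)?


V_infill = (31544.8 - 4609.5) * 0.12 = 3232.24
V_total = 4609.5 + 3232.24 = 7841.74 mm^3


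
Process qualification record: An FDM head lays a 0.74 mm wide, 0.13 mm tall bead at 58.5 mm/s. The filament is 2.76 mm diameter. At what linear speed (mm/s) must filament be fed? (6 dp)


Q = 0.74 * 0.13 * 58.5 = 5.6277 mm^3/s
A_fil = pi*(2.76/2)^2 = 5.98284905 mm^2
v_feed = 5.6277 / 5.98284905 = 0.940639 mm/s


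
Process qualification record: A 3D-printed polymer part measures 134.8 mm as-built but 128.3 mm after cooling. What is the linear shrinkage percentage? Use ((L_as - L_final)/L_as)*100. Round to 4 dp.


Shrinkage = ((134.8-128.3)/134.8)*100 = 4.822 %


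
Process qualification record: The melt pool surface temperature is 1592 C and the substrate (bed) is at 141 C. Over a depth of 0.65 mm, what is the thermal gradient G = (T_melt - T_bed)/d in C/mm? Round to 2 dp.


G = (1592-141)/0.65 = 2232.31 C/mm


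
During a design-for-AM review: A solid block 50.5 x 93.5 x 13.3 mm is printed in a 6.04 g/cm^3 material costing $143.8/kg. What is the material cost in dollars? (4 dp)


V = 50.5 * 93.5 * 13.3 = 62799.275 mm^3 = 62.799275 cm^3
Mass = 62.799275 * 6.04 / 1000 = 0.37930762 kg
Cost = 0.37930762 * 143.8 = 54.5444 $
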